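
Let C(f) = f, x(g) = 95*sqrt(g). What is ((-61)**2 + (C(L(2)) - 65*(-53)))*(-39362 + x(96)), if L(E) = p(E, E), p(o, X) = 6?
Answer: -282304264 + 2725360*sqrt(6) ≈ -2.7563e+8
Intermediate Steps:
L(E) = 6
((-61)**2 + (C(L(2)) - 65*(-53)))*(-39362 + x(96)) = ((-61)**2 + (6 - 65*(-53)))*(-39362 + 95*sqrt(96)) = (3721 + (6 + 3445))*(-39362 + 95*(4*sqrt(6))) = (3721 + 3451)*(-39362 + 380*sqrt(6)) = 7172*(-39362 + 380*sqrt(6)) = -282304264 + 2725360*sqrt(6)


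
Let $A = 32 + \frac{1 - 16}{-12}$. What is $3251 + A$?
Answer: $\frac{13137}{4} \approx 3284.3$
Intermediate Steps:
$A = \frac{133}{4}$ ($A = 32 - \frac{1 - 16}{12} = 32 - - \frac{5}{4} = 32 + \frac{5}{4} = \frac{133}{4} \approx 33.25$)
$3251 + A = 3251 + \frac{133}{4} = \frac{13137}{4}$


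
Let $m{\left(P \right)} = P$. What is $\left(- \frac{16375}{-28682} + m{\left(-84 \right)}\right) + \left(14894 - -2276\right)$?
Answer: $\frac{490077027}{28682} \approx 17087.0$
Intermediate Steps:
$\left(- \frac{16375}{-28682} + m{\left(-84 \right)}\right) + \left(14894 - -2276\right) = \left(- \frac{16375}{-28682} - 84\right) + \left(14894 - -2276\right) = \left(\left(-16375\right) \left(- \frac{1}{28682}\right) - 84\right) + \left(14894 + 2276\right) = \left(\frac{16375}{28682} - 84\right) + 17170 = - \frac{2392913}{28682} + 17170 = \frac{490077027}{28682}$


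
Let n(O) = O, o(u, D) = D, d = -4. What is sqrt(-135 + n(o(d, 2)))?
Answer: I*sqrt(133) ≈ 11.533*I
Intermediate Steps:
sqrt(-135 + n(o(d, 2))) = sqrt(-135 + 2) = sqrt(-133) = I*sqrt(133)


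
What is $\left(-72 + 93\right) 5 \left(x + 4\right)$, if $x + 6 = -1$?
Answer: $-315$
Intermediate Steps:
$x = -7$ ($x = -6 - 1 = -7$)
$\left(-72 + 93\right) 5 \left(x + 4\right) = \left(-72 + 93\right) 5 \left(-7 + 4\right) = 21 \cdot 5 \left(-3\right) = 21 \left(-15\right) = -315$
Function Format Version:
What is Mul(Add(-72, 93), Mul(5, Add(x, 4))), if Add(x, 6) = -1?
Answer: -315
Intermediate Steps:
x = -7 (x = Add(-6, -1) = -7)
Mul(Add(-72, 93), Mul(5, Add(x, 4))) = Mul(Add(-72, 93), Mul(5, Add(-7, 4))) = Mul(21, Mul(5, -3)) = Mul(21, -15) = -315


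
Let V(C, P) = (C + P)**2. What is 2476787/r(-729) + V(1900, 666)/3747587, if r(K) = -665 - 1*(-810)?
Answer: 9282929494589/543400115 ≈ 17083.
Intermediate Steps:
r(K) = 145 (r(K) = -665 + 810 = 145)
2476787/r(-729) + V(1900, 666)/3747587 = 2476787/145 + (1900 + 666)**2/3747587 = 2476787*(1/145) + 2566**2*(1/3747587) = 2476787/145 + 6584356*(1/3747587) = 2476787/145 + 6584356/3747587 = 9282929494589/543400115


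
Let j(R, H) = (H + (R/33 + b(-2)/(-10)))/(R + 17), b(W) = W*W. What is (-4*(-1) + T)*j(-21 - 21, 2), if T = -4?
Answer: 0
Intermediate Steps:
b(W) = W**2
j(R, H) = (-2/5 + H + R/33)/(17 + R) (j(R, H) = (H + (R/33 + (-2)**2/(-10)))/(R + 17) = (H + (R*(1/33) + 4*(-1/10)))/(17 + R) = (H + (R/33 - 2/5))/(17 + R) = (H + (-2/5 + R/33))/(17 + R) = (-2/5 + H + R/33)/(17 + R))
(-4*(-1) + T)*j(-21 - 21, 2) = (-4*(-1) - 4)*((-2/5 + 2 + (-21 - 21)/33)/(17 + (-21 - 21))) = (4 - 4)*((-2/5 + 2 + (1/33)*(-42))/(17 - 42)) = 0*((-2/5 + 2 - 14/11)/(-25)) = 0*(-1/25*18/55) = 0*(-18/1375) = 0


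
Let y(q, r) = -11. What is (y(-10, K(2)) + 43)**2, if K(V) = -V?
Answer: 1024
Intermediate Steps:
(y(-10, K(2)) + 43)**2 = (-11 + 43)**2 = 32**2 = 1024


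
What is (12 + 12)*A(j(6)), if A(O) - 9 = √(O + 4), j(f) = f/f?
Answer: 216 + 24*√5 ≈ 269.67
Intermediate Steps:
j(f) = 1
A(O) = 9 + √(4 + O) (A(O) = 9 + √(O + 4) = 9 + √(4 + O))
(12 + 12)*A(j(6)) = (12 + 12)*(9 + √(4 + 1)) = 24*(9 + √5) = 216 + 24*√5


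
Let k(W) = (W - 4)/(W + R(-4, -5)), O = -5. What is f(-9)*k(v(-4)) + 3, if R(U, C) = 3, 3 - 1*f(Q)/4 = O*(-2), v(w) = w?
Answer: -221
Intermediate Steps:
f(Q) = -28 (f(Q) = 12 - (-20)*(-2) = 12 - 4*10 = 12 - 40 = -28)
k(W) = (-4 + W)/(3 + W) (k(W) = (W - 4)/(W + 3) = (-4 + W)/(3 + W))
f(-9)*k(v(-4)) + 3 = -28*(-4 - 4)/(3 - 4) + 3 = -28*(-8)/(-1) + 3 = -(-28)*(-8) + 3 = -28*8 + 3 = -224 + 3 = -221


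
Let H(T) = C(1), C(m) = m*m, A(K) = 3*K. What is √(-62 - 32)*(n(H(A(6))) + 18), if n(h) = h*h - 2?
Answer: 17*I*√94 ≈ 164.82*I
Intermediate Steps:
C(m) = m²
H(T) = 1 (H(T) = 1² = 1)
n(h) = -2 + h² (n(h) = h² - 2 = -2 + h²)
√(-62 - 32)*(n(H(A(6))) + 18) = √(-62 - 32)*((-2 + 1²) + 18) = √(-94)*((-2 + 1) + 18) = (I*√94)*(-1 + 18) = (I*√94)*17 = 17*I*√94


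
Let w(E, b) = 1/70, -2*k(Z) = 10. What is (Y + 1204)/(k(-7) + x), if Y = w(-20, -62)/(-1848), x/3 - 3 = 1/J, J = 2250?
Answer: 3893735975/12940312 ≈ 300.90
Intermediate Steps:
k(Z) = -5 (k(Z) = -1/2*10 = -5)
x = 6751/750 (x = 9 + 3/2250 = 9 + 3*(1/2250) = 9 + 1/750 = 6751/750 ≈ 9.0013)
w(E, b) = 1/70
Y = -1/129360 (Y = (1/70)/(-1848) = (1/70)*(-1/1848) = -1/129360 ≈ -7.7304e-6)
(Y + 1204)/(k(-7) + x) = (-1/129360 + 1204)/(-5 + 6751/750) = 155749439/(129360*(3001/750)) = (155749439/129360)*(750/3001) = 3893735975/12940312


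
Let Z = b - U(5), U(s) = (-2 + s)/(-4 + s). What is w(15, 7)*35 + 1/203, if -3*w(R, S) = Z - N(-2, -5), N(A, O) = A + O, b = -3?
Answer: -7102/609 ≈ -11.662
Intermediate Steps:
U(s) = (-2 + s)/(-4 + s)
Z = -6 (Z = -3 - (-2 + 5)/(-4 + 5) = -3 - 3/1 = -3 - 3 = -6)
w(R, S) = -⅓ (w(R, S) = -(-6 - (-2 - 5))/3 = -(-6 - 1*(-7))/3 = -(-6 + 7)/3 = -⅓*1 = -⅓)
w(15, 7)*35 + 1/203 = -⅓*35 + 1/203 = -35/3 + 1/203 = -7102/609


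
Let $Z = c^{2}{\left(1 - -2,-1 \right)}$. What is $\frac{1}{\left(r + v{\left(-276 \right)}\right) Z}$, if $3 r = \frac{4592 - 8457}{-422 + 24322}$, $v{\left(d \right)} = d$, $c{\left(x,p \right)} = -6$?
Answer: $- \frac{1195}{11875839} \approx -0.00010062$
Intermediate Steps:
$r = - \frac{773}{14340}$ ($r = \frac{\left(4592 - 8457\right) \frac{1}{-422 + 24322}}{3} = \frac{\left(-3865\right) \frac{1}{23900}}{3} = \frac{1}{3} \left(- \frac{773}{4780}\right) = - \frac{773}{14340} \approx -0.053905$)
$Z = 36$ ($Z = \left(-6\right)^{2} = 36$)
$\frac{1}{\left(r + v{\left(-276 \right)}\right) Z} = \frac{1}{\left(- \frac{773}{14340} - 276\right) 36} = \frac{1}{- \frac{3958613}{14340}} \cdot \frac{1}{36} = \left(- \frac{14340}{3958613}\right) \frac{1}{36} = - \frac{1195}{11875839}$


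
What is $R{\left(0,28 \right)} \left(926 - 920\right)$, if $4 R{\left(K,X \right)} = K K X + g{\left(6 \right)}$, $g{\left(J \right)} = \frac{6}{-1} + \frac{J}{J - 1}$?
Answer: $- \frac{36}{5} \approx -7.2$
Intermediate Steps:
$g{\left(J \right)} = -6 + \frac{J}{-1 + J}$ ($g{\left(J \right)} = 6 \left(-1\right) + \frac{J}{-1 + J} = -6 + \frac{J}{-1 + J}$)
$R{\left(K,X \right)} = - \frac{6}{5} + \frac{X K^{2}}{4}$ ($R{\left(K,X \right)} = \frac{K K X + \frac{6 - 30}{-1 + 6}}{4} = \frac{K^{2} X + \frac{6 - 30}{5}}{4} = \frac{X K^{2} + \frac{1}{5} \left(-24\right)}{4} = \frac{X K^{2} - \frac{24}{5}}{4} = \frac{- \frac{24}{5} + X K^{2}}{4} = - \frac{6}{5} + \frac{X K^{2}}{4}$)
$R{\left(0,28 \right)} \left(926 - 920\right) = \left(- \frac{6}{5} + \frac{1}{4} \cdot 28 \cdot 0^{2}\right) \left(926 - 920\right) = \left(- \frac{6}{5} + \frac{1}{4} \cdot 28 \cdot 0\right) 6 = \left(- \frac{6}{5} + 0\right) 6 = \left(- \frac{6}{5}\right) 6 = - \frac{36}{5}$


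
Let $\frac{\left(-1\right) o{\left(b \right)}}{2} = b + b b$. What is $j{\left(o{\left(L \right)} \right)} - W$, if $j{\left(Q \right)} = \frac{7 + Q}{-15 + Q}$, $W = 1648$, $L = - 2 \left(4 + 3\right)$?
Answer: $- \frac{624235}{379} \approx -1647.1$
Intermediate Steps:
$L = -14$ ($L = \left(-2\right) 7 = -14$)
$o{\left(b \right)} = - 2 b - 2 b^{2}$ ($o{\left(b \right)} = - 2 \left(b + b b\right) = - 2 \left(b + b^{2}\right) = - 2 b - 2 b^{2}$)
$j{\left(Q \right)} = \frac{7 + Q}{-15 + Q}$
$j{\left(o{\left(L \right)} \right)} - W = \frac{7 - - 28 \left(1 - 14\right)}{-15 - - 28 \left(1 - 14\right)} - 1648 = \frac{7 - \left(-28\right) \left(-13\right)}{-15 - \left(-28\right) \left(-13\right)} - 1648 = \frac{7 - 364}{-15 - 364} - 1648 = \frac{1}{-379} \left(-357\right) - 1648 = \left(- \frac{1}{379}\right) \left(-357\right) - 1648 = \frac{357}{379} - 1648 = - \frac{624235}{379}$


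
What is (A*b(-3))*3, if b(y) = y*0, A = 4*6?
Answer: 0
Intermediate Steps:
A = 24
b(y) = 0
(A*b(-3))*3 = (24*0)*3 = 0*3 = 0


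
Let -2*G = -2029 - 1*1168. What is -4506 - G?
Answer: -12209/2 ≈ -6104.5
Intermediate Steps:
G = 3197/2 (G = -(-2029 - 1*1168)/2 = -(-2029 - 1168)/2 = -½*(-3197) = 3197/2 ≈ 1598.5)
-4506 - G = -4506 - 1*3197/2 = -4506 - 3197/2 = -12209/2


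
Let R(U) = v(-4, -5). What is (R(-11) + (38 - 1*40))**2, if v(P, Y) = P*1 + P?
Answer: 100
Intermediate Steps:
v(P, Y) = 2*P (v(P, Y) = P + P = 2*P)
R(U) = -8 (R(U) = 2*(-4) = -8)
(R(-11) + (38 - 1*40))**2 = (-8 + (38 - 1*40))**2 = (-8 + (38 - 40))**2 = (-8 - 2)**2 = (-10)**2 = 100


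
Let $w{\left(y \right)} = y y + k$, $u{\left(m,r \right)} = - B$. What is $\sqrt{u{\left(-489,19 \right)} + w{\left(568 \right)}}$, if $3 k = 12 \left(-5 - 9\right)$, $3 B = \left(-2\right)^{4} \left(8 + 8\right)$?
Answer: $\frac{2 \sqrt{725586}}{3} \approx 567.88$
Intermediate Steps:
$B = \frac{256}{3}$ ($B = \frac{\left(-2\right)^{4} \left(8 + 8\right)}{3} = \frac{16 \cdot 16}{3} = \frac{1}{3} \cdot 256 = \frac{256}{3} \approx 85.333$)
$u{\left(m,r \right)} = - \frac{256}{3}$ ($u{\left(m,r \right)} = \left(-1\right) \frac{256}{3} = - \frac{256}{3}$)
$k = -56$ ($k = \frac{12 \left(-5 - 9\right)}{3} = \frac{12 \left(-14\right)}{3} = \frac{1}{3} \left(-168\right) = -56$)
$w{\left(y \right)} = -56 + y^{2}$ ($w{\left(y \right)} = y y - 56 = y^{2} - 56 = -56 + y^{2}$)
$\sqrt{u{\left(-489,19 \right)} + w{\left(568 \right)}} = \sqrt{- \frac{256}{3} - \left(56 - 568^{2}\right)} = \sqrt{- \frac{256}{3} + \left(-56 + 322624\right)} = \sqrt{- \frac{256}{3} + 322568} = \sqrt{\frac{967448}{3}} = \frac{2 \sqrt{725586}}{3}$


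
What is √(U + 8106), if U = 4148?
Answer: √12254 ≈ 110.70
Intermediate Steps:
√(U + 8106) = √(4148 + 8106) = √12254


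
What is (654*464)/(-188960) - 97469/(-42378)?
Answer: 173683871/250242090 ≈ 0.69406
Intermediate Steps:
(654*464)/(-188960) - 97469/(-42378) = 303456*(-1/188960) - 97469*(-1/42378) = -9483/5905 + 97469/42378 = 173683871/250242090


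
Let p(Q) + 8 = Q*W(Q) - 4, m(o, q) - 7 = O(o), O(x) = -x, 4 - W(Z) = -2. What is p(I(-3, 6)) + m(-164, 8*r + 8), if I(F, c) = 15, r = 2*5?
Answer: 249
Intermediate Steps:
r = 10
W(Z) = 6 (W(Z) = 4 - 1*(-2) = 4 + 2 = 6)
m(o, q) = 7 - o
p(Q) = -12 + 6*Q (p(Q) = -8 + (Q*6 - 4) = -8 + (6*Q - 4) = -8 + (-4 + 6*Q) = -12 + 6*Q)
p(I(-3, 6)) + m(-164, 8*r + 8) = (-12 + 6*15) + (7 - 1*(-164)) = (-12 + 90) + (7 + 164) = 78 + 171 = 249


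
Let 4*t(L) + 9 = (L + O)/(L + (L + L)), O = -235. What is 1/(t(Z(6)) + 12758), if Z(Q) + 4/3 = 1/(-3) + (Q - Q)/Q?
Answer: 12/153211 ≈ 7.8323e-5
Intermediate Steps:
Z(Q) = -5/3 (Z(Q) = -4/3 + (1/(-3) + (Q - Q)/Q) = -4/3 + (1*(-1/3) + 0/Q) = -4/3 + (-1/3 + 0) = -4/3 - 1/3 = -5/3)
t(L) = -9/4 + (-235 + L)/(12*L) (t(L) = -9/4 + ((L - 235)/(L + (L + L)))/4 = -9/4 + ((-235 + L)/(L + 2*L))/4 = -9/4 + ((-235 + L)/((3*L)))/4 = -9/4 + ((-235 + L)*(1/(3*L)))/4 = -9/4 + ((-235 + L)/(3*L))/4 = -9/4 + (-235 + L)/(12*L))
1/(t(Z(6)) + 12758) = 1/((-235 - 26*(-5/3))/(12*(-5/3)) + 12758) = 1/((1/12)*(-3/5)*(-235 + 130/3) + 12758) = 1/((1/12)*(-3/5)*(-575/3) + 12758) = 1/(115/12 + 12758) = 1/(153211/12) = 12/153211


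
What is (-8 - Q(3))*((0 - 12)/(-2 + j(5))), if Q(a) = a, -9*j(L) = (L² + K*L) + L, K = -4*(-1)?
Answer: -297/17 ≈ -17.471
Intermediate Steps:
K = 4
j(L) = -5*L/9 - L²/9 (j(L) = -((L² + 4*L) + L)/9 = -(L² + 5*L)/9 = -5*L/9 - L²/9)
(-8 - Q(3))*((0 - 12)/(-2 + j(5))) = (-8 - 1*3)*((0 - 12)/(-2 - ⅑*5*(5 + 5))) = (-8 - 3)*(-12/(-2 - ⅑*5*10)) = -(-132)/(-2 - 50/9) = -(-132)/(-68/9) = -(-132)*(-9)/68 = -11*27/17 = -297/17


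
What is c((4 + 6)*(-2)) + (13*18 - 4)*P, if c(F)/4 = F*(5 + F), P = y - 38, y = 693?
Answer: 151850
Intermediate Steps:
P = 655 (P = 693 - 38 = 655)
c(F) = 4*F*(5 + F) (c(F) = 4*(F*(5 + F)) = 4*F*(5 + F))
c((4 + 6)*(-2)) + (13*18 - 4)*P = 4*((4 + 6)*(-2))*(5 + (4 + 6)*(-2)) + (13*18 - 4)*655 = 4*(10*(-2))*(5 + 10*(-2)) + (234 - 4)*655 = 4*(-20)*(5 - 20) + 230*655 = 4*(-20)*(-15) + 150650 = 1200 + 150650 = 151850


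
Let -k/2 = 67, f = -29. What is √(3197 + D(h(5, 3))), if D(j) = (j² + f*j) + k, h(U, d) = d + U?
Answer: √2895 ≈ 53.805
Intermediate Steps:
k = -134 (k = -2*67 = -134)
h(U, d) = U + d
D(j) = -134 + j² - 29*j (D(j) = (j² - 29*j) - 134 = -134 + j² - 29*j)
√(3197 + D(h(5, 3))) = √(3197 + (-134 + (5 + 3)² - 29*(5 + 3))) = √(3197 + (-134 + 8² - 29*8)) = √(3197 + (-134 + 64 - 232)) = √(3197 - 302) = √2895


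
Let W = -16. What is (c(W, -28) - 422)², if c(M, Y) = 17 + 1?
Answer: 163216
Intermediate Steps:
c(M, Y) = 18
(c(W, -28) - 422)² = (18 - 422)² = (-404)² = 163216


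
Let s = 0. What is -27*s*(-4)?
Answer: 0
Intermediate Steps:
-27*s*(-4) = -0*(-4) = -27*0 = 0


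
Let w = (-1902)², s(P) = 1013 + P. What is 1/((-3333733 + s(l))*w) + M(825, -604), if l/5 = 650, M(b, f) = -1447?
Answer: -17428686673356361/12044703989880 ≈ -1447.0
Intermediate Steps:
l = 3250 (l = 5*650 = 3250)
w = 3617604
1/((-3333733 + s(l))*w) + M(825, -604) = 1/((-3333733 + (1013 + 3250))*3617604) - 1447 = (1/3617604)/(-3333733 + 4263) - 1447 = (1/3617604)/(-3329470) - 1447 = -1/3329470*1/3617604 - 1447 = -1/12044703989880 - 1447 = -17428686673356361/12044703989880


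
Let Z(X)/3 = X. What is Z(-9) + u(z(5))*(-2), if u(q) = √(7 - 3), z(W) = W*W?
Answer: -31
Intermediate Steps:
Z(X) = 3*X
z(W) = W²
u(q) = 2 (u(q) = √4 = 2)
Z(-9) + u(z(5))*(-2) = 3*(-9) + 2*(-2) = -27 - 4 = -31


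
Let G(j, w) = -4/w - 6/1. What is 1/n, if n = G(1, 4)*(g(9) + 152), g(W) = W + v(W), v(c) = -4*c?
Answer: -1/875 ≈ -0.0011429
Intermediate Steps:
G(j, w) = -6 - 4/w (G(j, w) = -4/w - 6*1 = -4/w - 6 = -6 - 4/w)
g(W) = -3*W (g(W) = W - 4*W = -3*W)
n = -875 (n = (-6 - 4/4)*(-3*9 + 152) = (-6 - 4*1/4)*(-27 + 152) = (-6 - 1)*125 = -7*125 = -875)
1/n = 1/(-875) = -1/875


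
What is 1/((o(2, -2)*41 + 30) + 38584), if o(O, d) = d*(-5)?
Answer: 1/39024 ≈ 2.5625e-5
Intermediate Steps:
o(O, d) = -5*d
1/((o(2, -2)*41 + 30) + 38584) = 1/((-5*(-2)*41 + 30) + 38584) = 1/((10*41 + 30) + 38584) = 1/((410 + 30) + 38584) = 1/(440 + 38584) = 1/39024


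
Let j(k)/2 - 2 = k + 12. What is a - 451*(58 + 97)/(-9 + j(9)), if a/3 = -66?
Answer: -77231/37 ≈ -2087.3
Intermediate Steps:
a = -198 (a = 3*(-66) = -198)
j(k) = 28 + 2*k (j(k) = 4 + 2*(k + 12) = 4 + 2*(12 + k) = 4 + (24 + 2*k) = 28 + 2*k)
a - 451*(58 + 97)/(-9 + j(9)) = -198 - 451*(58 + 97)/(-9 + (28 + 2*9)) = -198 - 69905/(-9 + (28 + 18)) = -198 - 69905/(-9 + 46) = -198 - 69905/37 = -77231/37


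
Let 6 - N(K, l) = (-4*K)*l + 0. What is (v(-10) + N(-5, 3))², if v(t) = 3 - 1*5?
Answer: 3136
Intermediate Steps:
v(t) = -2 (v(t) = 3 - 5 = -2)
N(K, l) = 6 + 4*K*l (N(K, l) = 6 - ((-4*K)*l + 0) = 6 - (-4*K*l + 0) = 6 - (-4)*K*l = 6 + 4*K*l)
(v(-10) + N(-5, 3))² = (-2 + (6 + 4*(-5)*3))² = (-2 + (6 - 60))² = (-2 - 54)² = (-56)² = 3136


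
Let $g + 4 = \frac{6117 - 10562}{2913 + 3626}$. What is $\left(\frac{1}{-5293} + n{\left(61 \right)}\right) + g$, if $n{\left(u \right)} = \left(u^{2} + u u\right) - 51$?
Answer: $\frac{255647383825}{34610927} \approx 7386.3$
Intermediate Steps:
$n{\left(u \right)} = -51 + 2 u^{2}$ ($n{\left(u \right)} = \left(u^{2} + u^{2}\right) - 51 = 2 u^{2} - 51 = -51 + 2 u^{2}$)
$g = - \frac{30601}{6539}$ ($g = -4 + \frac{6117 - 10562}{2913 + 3626} = -4 - \frac{4445}{6539} = - \frac{30601}{6539} \approx -4.6798$)
$\left(\frac{1}{-5293} + n{\left(61 \right)}\right) + g = \left(\frac{1}{-5293} - \left(51 - 2 \cdot 61^{2}\right)\right) - \frac{30601}{6539} = \left(- \frac{1}{5293} + \left(-51 + 2 \cdot 3721\right)\right) - \frac{30601}{6539} = \left(- \frac{1}{5293} + \left(-51 + 7442\right)\right) - \frac{30601}{6539} = \left(- \frac{1}{5293} + 7391\right) - \frac{30601}{6539} = \frac{39120562}{5293} - \frac{30601}{6539} = \frac{255647383825}{34610927}$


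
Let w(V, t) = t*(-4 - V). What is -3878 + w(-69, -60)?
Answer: -7778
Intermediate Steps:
-3878 + w(-69, -60) = -3878 - 1*(-60)*(4 - 69) = -3878 - 1*(-60)*(-65) = -3878 - 3900 = -7778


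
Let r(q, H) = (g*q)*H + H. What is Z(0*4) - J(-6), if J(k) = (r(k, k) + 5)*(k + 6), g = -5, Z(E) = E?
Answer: 0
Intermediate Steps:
r(q, H) = H - 5*H*q (r(q, H) = (-5*q)*H + H = -5*H*q + H = H - 5*H*q)
J(k) = (5 + k*(1 - 5*k))*(6 + k) (J(k) = (k*(1 - 5*k) + 5)*(k + 6) = (5 + k*(1 - 5*k))*(6 + k))
Z(0*4) - J(-6) = 0*4 - (30 - 29*(-6)**2 - 5*(-6)**3 + 11*(-6)) = 0 - (30 - 29*36 - 5*(-216) - 66) = 0 - (30 - 1044 + 1080 - 66) = 0 - 1*0 = 0 + 0 = 0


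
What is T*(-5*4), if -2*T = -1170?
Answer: -11700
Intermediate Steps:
T = 585 (T = -1/2*(-1170) = 585)
T*(-5*4) = 585*(-5*4) = 585*(-20) = -11700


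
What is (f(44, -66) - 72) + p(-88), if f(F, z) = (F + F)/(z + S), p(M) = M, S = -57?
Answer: -19768/123 ≈ -160.72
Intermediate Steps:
f(F, z) = 2*F/(-57 + z) (f(F, z) = (F + F)/(z - 57) = (2*F)/(-57 + z) = 2*F/(-57 + z))
(f(44, -66) - 72) + p(-88) = (2*44/(-57 - 66) - 72) - 88 = (2*44/(-123) - 72) - 88 = (2*44*(-1/123) - 72) - 88 = (-88/123 - 72) - 88 = -8944/123 - 88 = -19768/123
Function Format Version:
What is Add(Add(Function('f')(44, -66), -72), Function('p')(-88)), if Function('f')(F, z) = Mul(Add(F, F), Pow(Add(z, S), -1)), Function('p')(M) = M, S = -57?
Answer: Rational(-19768, 123) ≈ -160.72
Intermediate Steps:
Function('f')(F, z) = Mul(2, F, Pow(Add(-57, z), -1)) (Function('f')(F, z) = Mul(Add(F, F), Pow(Add(z, -57), -1)) = Mul(Mul(2, F), Pow(Add(-57, z), -1)) = Mul(2, F, Pow(Add(-57, z), -1)))
Add(Add(Function('f')(44, -66), -72), Function('p')(-88)) = Add(Add(Mul(2, 44, Pow(Add(-57, -66), -1)), -72), -88) = Add(Add(Mul(2, 44, Pow(-123, -1)), -72), -88) = Add(Add(Mul(2, 44, Rational(-1, 123)), -72), -88) = Add(Add(Rational(-88, 123), -72), -88) = Add(Rational(-8944, 123), -88) = Rational(-19768, 123)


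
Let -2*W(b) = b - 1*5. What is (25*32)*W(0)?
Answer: 2000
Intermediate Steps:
W(b) = 5/2 - b/2 (W(b) = -(b - 1*5)/2 = -(b - 5)/2 = -(-5 + b)/2 = 5/2 - b/2)
(25*32)*W(0) = (25*32)*(5/2 - 1/2*0) = 800*(5/2 + 0) = 800*(5/2) = 2000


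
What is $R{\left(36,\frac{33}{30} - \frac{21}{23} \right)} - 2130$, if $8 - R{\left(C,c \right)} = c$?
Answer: $- \frac{488103}{230} \approx -2122.2$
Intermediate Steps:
$R{\left(C,c \right)} = 8 - c$
$R{\left(36,\frac{33}{30} - \frac{21}{23} \right)} - 2130 = \left(8 - \left(\frac{33}{30} - \frac{21}{23}\right)\right) - 2130 = \left(8 - \left(33 \cdot \frac{1}{30} - \frac{21}{23}\right)\right) - 2130 = \left(8 - \left(\frac{11}{10} - \frac{21}{23}\right)\right) - 2130 = \left(8 - \frac{43}{230}\right) - 2130 = \frac{1797}{230} - 2130 = - \frac{488103}{230}$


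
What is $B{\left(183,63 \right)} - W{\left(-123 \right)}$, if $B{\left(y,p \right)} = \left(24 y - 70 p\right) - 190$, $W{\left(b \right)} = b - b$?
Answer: $-208$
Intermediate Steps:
$W{\left(b \right)} = 0$
$B{\left(y,p \right)} = -190 - 70 p + 24 y$ ($B{\left(y,p \right)} = \left(- 70 p + 24 y\right) - 190 = -190 - 70 p + 24 y$)
$B{\left(183,63 \right)} - W{\left(-123 \right)} = \left(-190 - 4410 + 24 \cdot 183\right) - 0 = \left(-190 - 4410 + 4392\right) + 0 = -208 + 0 = -208$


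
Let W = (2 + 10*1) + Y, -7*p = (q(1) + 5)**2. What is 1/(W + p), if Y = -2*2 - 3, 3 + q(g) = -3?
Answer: 7/34 ≈ 0.20588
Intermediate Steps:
q(g) = -6 (q(g) = -3 - 3 = -6)
p = -1/7 (p = -(-6 + 5)**2/7 = -1/7*(-1)**2 = -1/7*1 = -1/7 ≈ -0.14286)
Y = -7 (Y = -4 - 3 = -7)
W = 5 (W = (2 + 10*1) - 7 = (2 + 10) - 7 = 12 - 7 = 5)
1/(W + p) = 1/(5 - 1/7) = 1/(34/7) = 7/34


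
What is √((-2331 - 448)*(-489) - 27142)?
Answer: √1331789 ≈ 1154.0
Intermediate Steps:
√((-2331 - 448)*(-489) - 27142) = √(-2779*(-489) - 27142) = √(1358931 - 27142) = √1331789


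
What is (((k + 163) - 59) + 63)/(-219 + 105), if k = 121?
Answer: -48/19 ≈ -2.5263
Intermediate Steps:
(((k + 163) - 59) + 63)/(-219 + 105) = (((121 + 163) - 59) + 63)/(-219 + 105) = ((284 - 59) + 63)/(-114) = (225 + 63)*(-1/114) = 288*(-1/114) = -48/19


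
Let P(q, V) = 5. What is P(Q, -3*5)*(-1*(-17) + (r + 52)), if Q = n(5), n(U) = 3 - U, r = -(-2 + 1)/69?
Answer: 23810/69 ≈ 345.07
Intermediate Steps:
r = 1/69 (r = -1*(-1)*(1/69) = 1*(1/69) = 1/69 ≈ 0.014493)
Q = -2 (Q = 3 - 1*5 = 3 - 5 = -2)
P(Q, -3*5)*(-1*(-17) + (r + 52)) = 5*(-1*(-17) + (1/69 + 52)) = 5*(17 + 3589/69) = 5*(4762/69) = 23810/69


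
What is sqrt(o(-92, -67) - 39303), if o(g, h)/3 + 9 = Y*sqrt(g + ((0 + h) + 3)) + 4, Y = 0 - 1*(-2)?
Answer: sqrt(-39318 + 12*I*sqrt(39)) ≈ 0.189 + 198.29*I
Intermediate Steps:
Y = 2 (Y = 0 + 2 = 2)
o(g, h) = -15 + 6*sqrt(3 + g + h) (o(g, h) = -27 + 3*(2*sqrt(g + ((0 + h) + 3)) + 4) = -27 + 3*(2*sqrt(g + (h + 3)) + 4) = -27 + 3*(2*sqrt(g + (3 + h)) + 4) = -27 + 3*(2*sqrt(3 + g + h) + 4) = -27 + 3*(4 + 2*sqrt(3 + g + h)) = -27 + (12 + 6*sqrt(3 + g + h)) = -15 + 6*sqrt(3 + g + h))
sqrt(o(-92, -67) - 39303) = sqrt((-15 + 6*sqrt(3 - 92 - 67)) - 39303) = sqrt((-15 + 6*sqrt(-156)) - 39303) = sqrt((-15 + 6*(2*I*sqrt(39))) - 39303) = sqrt((-15 + 12*I*sqrt(39)) - 39303) = sqrt(-39318 + 12*I*sqrt(39))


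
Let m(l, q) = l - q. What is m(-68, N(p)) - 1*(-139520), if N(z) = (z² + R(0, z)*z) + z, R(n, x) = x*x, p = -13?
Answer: 141493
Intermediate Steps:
R(n, x) = x²
N(z) = z + z² + z³ (N(z) = (z² + z²*z) + z = (z² + z³) + z = z + z² + z³)
m(-68, N(p)) - 1*(-139520) = (-68 - (-13)*(1 - 13 + (-13)²)) - 1*(-139520) = (-68 - (-13)*(1 - 13 + 169)) + 139520 = (-68 - (-13)*157) + 139520 = (-68 - 1*(-2041)) + 139520 = (-68 + 2041) + 139520 = 1973 + 139520 = 141493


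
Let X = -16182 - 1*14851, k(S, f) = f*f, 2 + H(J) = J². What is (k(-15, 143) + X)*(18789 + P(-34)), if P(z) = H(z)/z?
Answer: -3374560224/17 ≈ -1.9850e+8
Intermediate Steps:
H(J) = -2 + J²
k(S, f) = f²
X = -31033 (X = -16182 - 14851 = -31033)
P(z) = (-2 + z²)/z
(k(-15, 143) + X)*(18789 + P(-34)) = (143² - 31033)*(18789 + (-34 - 2/(-34))) = (20449 - 31033)*(18789 + (-34 - 2*(-1/34))) = -10584*(18789 + (-34 + 1/17)) = -10584*(18789 - 577/17) = -10584*318836/17 = -3374560224/17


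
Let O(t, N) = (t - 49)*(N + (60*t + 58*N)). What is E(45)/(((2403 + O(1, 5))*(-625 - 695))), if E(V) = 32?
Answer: 4/2415105 ≈ 1.6562e-6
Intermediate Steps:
O(t, N) = (-49 + t)*(59*N + 60*t) (O(t, N) = (-49 + t)*(N + (58*N + 60*t)) = (-49 + t)*(59*N + 60*t))
E(45)/(((2403 + O(1, 5))*(-625 - 695))) = 32/(((2403 + (-2940*1 - 2891*5 + 60*1² + 59*5*1))*(-625 - 695))) = 32/(((2403 + (-2940 - 14455 + 60*1 + 295))*(-1320))) = 32/(((2403 + (-2940 - 14455 + 60 + 295))*(-1320))) = 32/(((2403 - 17040)*(-1320))) = 32/((-14637*(-1320))) = 32/19320840 = 32*(1/19320840) = 4/2415105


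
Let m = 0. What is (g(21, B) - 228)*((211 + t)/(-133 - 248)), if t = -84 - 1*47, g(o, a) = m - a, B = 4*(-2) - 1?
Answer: 5840/127 ≈ 45.984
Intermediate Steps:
B = -9 (B = -8 - 1 = -9)
g(o, a) = -a (g(o, a) = 0 - a = -a)
t = -131 (t = -84 - 47 = -131)
(g(21, B) - 228)*((211 + t)/(-133 - 248)) = (-1*(-9) - 228)*((211 - 131)/(-133 - 248)) = (9 - 228)*(80/(-381)) = -17520*(-1)/381 = -219*(-80/381) = 5840/127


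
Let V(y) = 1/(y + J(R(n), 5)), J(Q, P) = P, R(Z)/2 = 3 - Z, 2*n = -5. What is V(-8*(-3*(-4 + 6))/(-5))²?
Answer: 25/529 ≈ 0.047259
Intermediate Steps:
n = -5/2 (n = (½)*(-5) = -5/2 ≈ -2.5000)
R(Z) = 6 - 2*Z (R(Z) = 2*(3 - Z) = 6 - 2*Z)
V(y) = 1/(5 + y) (V(y) = 1/(y + 5) = 1/(5 + y))
V(-8*(-3*(-4 + 6))/(-5))² = (1/(5 - 8*(-3*(-4 + 6))/(-5)))² = (1/(5 - 8*(-3*2)*(-1)/5))² = (1/(5 - (-48)*(-1)/5))² = (1/(5 - 8*6/5))² = (1/(5 - 48/5))² = (1/(-23/5))² = (-5/23)² = 25/529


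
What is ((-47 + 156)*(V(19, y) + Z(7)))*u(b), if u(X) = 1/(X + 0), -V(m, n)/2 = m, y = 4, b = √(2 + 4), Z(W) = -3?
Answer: -4469*√6/6 ≈ -1824.5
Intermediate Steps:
b = √6 ≈ 2.4495
V(m, n) = -2*m
u(X) = 1/X
((-47 + 156)*(V(19, y) + Z(7)))*u(b) = ((-47 + 156)*(-2*19 - 3))/(√6) = (109*(-38 - 3))*(√6/6) = (109*(-41))*(√6/6) = -4469*√6/6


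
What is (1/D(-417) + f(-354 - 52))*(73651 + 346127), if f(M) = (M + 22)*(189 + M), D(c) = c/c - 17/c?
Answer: 7590587200641/217 ≈ 3.4980e+10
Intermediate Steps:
D(c) = 1 - 17/c
f(M) = (22 + M)*(189 + M)
(1/D(-417) + f(-354 - 52))*(73651 + 346127) = (1/((-17 - 417)/(-417)) + (4158 + (-354 - 52)² + 211*(-354 - 52)))*(73651 + 346127) = (1/(-1/417*(-434)) + (4158 + (-406)² + 211*(-406)))*419778 = (1/(434/417) + (4158 + 164836 - 85666))*419778 = (417/434 + 83328)*419778 = (36164769/434)*419778 = 7590587200641/217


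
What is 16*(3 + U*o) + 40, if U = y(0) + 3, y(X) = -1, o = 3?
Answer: 184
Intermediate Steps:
U = 2 (U = -1 + 3 = 2)
16*(3 + U*o) + 40 = 16*(3 + 2*3) + 40 = 16*(3 + 6) + 40 = 16*9 + 40 = 144 + 40 = 184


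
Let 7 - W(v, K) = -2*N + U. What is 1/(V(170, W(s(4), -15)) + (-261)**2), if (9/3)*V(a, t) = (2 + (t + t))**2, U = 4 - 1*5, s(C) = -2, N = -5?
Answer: 3/204367 ≈ 1.4679e-5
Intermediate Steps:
U = -1 (U = 4 - 5 = -1)
W(v, K) = -2 (W(v, K) = 7 - (-2*(-5) - 1) = 7 - (10 - 1) = 7 - 1*9 = 7 - 9 = -2)
V(a, t) = (2 + 2*t)**2/3 (V(a, t) = (2 + (t + t))**2/3 = (2 + 2*t)**2/3)
1/(V(170, W(s(4), -15)) + (-261)**2) = 1/(4*(1 - 2)**2/3 + (-261)**2) = 1/((4/3)*(-1)**2 + 68121) = 1/((4/3)*1 + 68121) = 1/(4/3 + 68121) = 1/(204367/3) = 3/204367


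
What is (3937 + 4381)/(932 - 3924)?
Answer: -4159/1496 ≈ -2.7801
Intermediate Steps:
(3937 + 4381)/(932 - 3924) = 8318/(-2992) = 8318*(-1/2992) = -4159/1496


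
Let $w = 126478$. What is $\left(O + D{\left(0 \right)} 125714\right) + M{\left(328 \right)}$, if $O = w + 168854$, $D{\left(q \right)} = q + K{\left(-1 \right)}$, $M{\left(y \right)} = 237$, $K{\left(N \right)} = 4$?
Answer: $798425$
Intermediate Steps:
$D{\left(q \right)} = 4 + q$ ($D{\left(q \right)} = q + 4 = 4 + q$)
$O = 295332$ ($O = 126478 + 168854 = 295332$)
$\left(O + D{\left(0 \right)} 125714\right) + M{\left(328 \right)} = \left(295332 + \left(4 + 0\right) 125714\right) + 237 = \left(295332 + 4 \cdot 125714\right) + 237 = \left(295332 + 502856\right) + 237 = 798188 + 237 = 798425$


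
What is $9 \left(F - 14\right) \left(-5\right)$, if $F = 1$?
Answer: $585$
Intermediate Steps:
$9 \left(F - 14\right) \left(-5\right) = 9 \left(1 - 14\right) \left(-5\right) = 9 \left(-13\right) \left(-5\right) = \left(-117\right) \left(-5\right) = 585$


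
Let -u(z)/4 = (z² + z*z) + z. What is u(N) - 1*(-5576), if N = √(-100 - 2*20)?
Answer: 6696 - 8*I*√35 ≈ 6696.0 - 47.329*I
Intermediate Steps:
N = 2*I*√35 (N = √(-100 - 40) = √(-140) = 2*I*√35 ≈ 11.832*I)
u(z) = -8*z² - 4*z (u(z) = -4*((z² + z*z) + z) = -4*((z² + z²) + z) = -4*(2*z² + z) = -4*(z + 2*z²) = -8*z² - 4*z)
u(N) - 1*(-5576) = -4*2*I*√35*(1 + 2*(2*I*√35)) - 1*(-5576) = -4*2*I*√35*(1 + 4*I*√35) + 5576 = -8*I*√35*(1 + 4*I*√35) + 5576 = 5576 - 8*I*√35*(1 + 4*I*√35)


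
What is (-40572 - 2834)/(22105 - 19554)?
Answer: -43406/2551 ≈ -17.015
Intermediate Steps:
(-40572 - 2834)/(22105 - 19554) = -43406/2551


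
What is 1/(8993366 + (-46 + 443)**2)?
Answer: 1/9150975 ≈ 1.0928e-7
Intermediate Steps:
1/(8993366 + (-46 + 443)**2) = 1/(8993366 + 397**2) = 1/(8993366 + 157609) = 1/9150975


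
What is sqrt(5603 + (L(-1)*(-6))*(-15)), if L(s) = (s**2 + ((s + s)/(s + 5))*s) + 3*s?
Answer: 2*sqrt(1367) ≈ 73.946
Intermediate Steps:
L(s) = s**2 + 3*s + 2*s**2/(5 + s) (L(s) = (s**2 + ((2*s)/(5 + s))*s) + 3*s = (s**2 + (2*s/(5 + s))*s) + 3*s = (s**2 + 2*s**2/(5 + s)) + 3*s = s**2 + 3*s + 2*s**2/(5 + s))
sqrt(5603 + (L(-1)*(-6))*(-15)) = sqrt(5603 + (-(15 + (-1)**2 + 10*(-1))/(5 - 1)*(-6))*(-15)) = sqrt(5603 + (-1*(15 + 1 - 10)/4*(-6))*(-15)) = sqrt(5603 + (-1*1/4*6*(-6))*(-15)) = sqrt(5603 - 3/2*(-6)*(-15)) = sqrt(5603 + 9*(-15)) = sqrt(5603 - 135) = sqrt(5468) = 2*sqrt(1367)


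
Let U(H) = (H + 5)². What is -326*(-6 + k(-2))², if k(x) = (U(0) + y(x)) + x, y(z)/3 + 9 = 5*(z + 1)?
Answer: -203750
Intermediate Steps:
U(H) = (5 + H)²
y(z) = -12 + 15*z (y(z) = -27 + 3*(5*(z + 1)) = -27 + 3*(5*(1 + z)) = -27 + 3*(5 + 5*z) = -27 + (15 + 15*z) = -12 + 15*z)
k(x) = 13 + 16*x (k(x) = ((5 + 0)² + (-12 + 15*x)) + x = (5² + (-12 + 15*x)) + x = (25 + (-12 + 15*x)) + x = (13 + 15*x) + x = 13 + 16*x)
-326*(-6 + k(-2))² = -326*(-6 + (13 + 16*(-2)))² = -326*(-6 + (13 - 32))² = -326*(-6 - 19)² = -326*(-25)² = -326*625 = -203750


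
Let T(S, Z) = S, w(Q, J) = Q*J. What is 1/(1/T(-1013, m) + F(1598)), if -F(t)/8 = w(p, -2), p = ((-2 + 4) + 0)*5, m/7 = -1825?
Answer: 1013/162079 ≈ 0.0062500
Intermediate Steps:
m = -12775 (m = 7*(-1825) = -12775)
p = 10 (p = (2 + 0)*5 = 2*5 = 10)
w(Q, J) = J*Q
F(t) = 160 (F(t) = -(-16)*10 = -8*(-20) = 160)
1/(1/T(-1013, m) + F(1598)) = 1/(1/(-1013) + 160) = 1/(-1/1013 + 160) = 1/(162079/1013) = 1013/162079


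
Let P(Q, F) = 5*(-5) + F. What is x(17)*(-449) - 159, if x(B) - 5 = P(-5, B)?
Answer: 1188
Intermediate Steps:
P(Q, F) = -25 + F
x(B) = -20 + B (x(B) = 5 + (-25 + B) = -20 + B)
x(17)*(-449) - 159 = (-20 + 17)*(-449) - 159 = -3*(-449) - 159 = 1347 - 159 = 1188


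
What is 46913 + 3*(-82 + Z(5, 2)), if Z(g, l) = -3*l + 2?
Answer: 46655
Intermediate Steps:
Z(g, l) = 2 - 3*l
46913 + 3*(-82 + Z(5, 2)) = 46913 + 3*(-82 + (2 - 3*2)) = 46913 + 3*(-82 + (2 - 6)) = 46913 + 3*(-82 - 4) = 46913 + 3*(-86) = 46913 - 258 = 46655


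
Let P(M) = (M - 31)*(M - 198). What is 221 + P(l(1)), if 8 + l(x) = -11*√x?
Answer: 11071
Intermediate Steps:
l(x) = -8 - 11*√x
P(M) = (-198 + M)*(-31 + M) (P(M) = (-31 + M)*(-198 + M) = (-198 + M)*(-31 + M))
221 + P(l(1)) = 221 + (6138 + (-8 - 11*√1)² - 229*(-8 - 11*√1)) = 221 + (6138 + (-8 - 11*1)² - 229*(-8 - 11*1)) = 221 + (6138 + (-8 - 11)² - 229*(-8 - 11)) = 221 + (6138 + (-19)² - 229*(-19)) = 221 + (6138 + 361 + 4351) = 221 + 10850 = 11071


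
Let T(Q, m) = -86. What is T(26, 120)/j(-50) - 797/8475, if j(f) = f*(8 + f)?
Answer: -5339/39550 ≈ -0.13499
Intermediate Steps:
T(26, 120)/j(-50) - 797/8475 = -86*(-1/(50*(8 - 50))) - 797/8475 = -86/((-50*(-42))) - 797*1/8475 = -86/2100 - 797/8475 = -86*1/2100 - 797/8475 = -43/1050 - 797/8475 = -5339/39550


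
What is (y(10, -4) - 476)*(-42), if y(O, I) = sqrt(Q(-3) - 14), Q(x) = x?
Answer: 19992 - 42*I*sqrt(17) ≈ 19992.0 - 173.17*I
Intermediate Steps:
y(O, I) = I*sqrt(17) (y(O, I) = sqrt(-3 - 14) = sqrt(-17) = I*sqrt(17))
(y(10, -4) - 476)*(-42) = (I*sqrt(17) - 476)*(-42) = (-476 + I*sqrt(17))*(-42) = 19992 - 42*I*sqrt(17)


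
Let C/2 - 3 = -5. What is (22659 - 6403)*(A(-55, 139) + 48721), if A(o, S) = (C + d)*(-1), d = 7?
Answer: 791959808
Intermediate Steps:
C = -4 (C = 6 + 2*(-5) = 6 - 10 = -4)
A(o, S) = -3 (A(o, S) = (-4 + 7)*(-1) = 3*(-1) = -3)
(22659 - 6403)*(A(-55, 139) + 48721) = (22659 - 6403)*(-3 + 48721) = 16256*48718 = 791959808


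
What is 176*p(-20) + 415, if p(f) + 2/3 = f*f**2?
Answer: -4223107/3 ≈ -1.4077e+6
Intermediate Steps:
p(f) = -2/3 + f**3 (p(f) = -2/3 + f*f**2 = -2/3 + f**3)
176*p(-20) + 415 = 176*(-2/3 + (-20)**3) + 415 = 176*(-2/3 - 8000) + 415 = 176*(-24002/3) + 415 = -4224352/3 + 415 = -4223107/3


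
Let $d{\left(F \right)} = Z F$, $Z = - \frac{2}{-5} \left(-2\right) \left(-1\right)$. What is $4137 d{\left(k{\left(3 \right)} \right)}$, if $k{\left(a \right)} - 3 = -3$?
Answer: $0$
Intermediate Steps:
$k{\left(a \right)} = 0$ ($k{\left(a \right)} = 3 - 3 = 0$)
$Z = \frac{4}{5}$ ($Z = \left(-2\right) \left(- \frac{1}{5}\right) \left(-2\right) \left(-1\right) = \frac{2}{5} \left(-2\right) \left(-1\right) = \left(- \frac{4}{5}\right) \left(-1\right) = \frac{4}{5} \approx 0.8$)
$d{\left(F \right)} = \frac{4 F}{5}$
$4137 d{\left(k{\left(3 \right)} \right)} = 4137 \cdot \frac{4}{5} \cdot 0 = 4137 \cdot 0 = 0$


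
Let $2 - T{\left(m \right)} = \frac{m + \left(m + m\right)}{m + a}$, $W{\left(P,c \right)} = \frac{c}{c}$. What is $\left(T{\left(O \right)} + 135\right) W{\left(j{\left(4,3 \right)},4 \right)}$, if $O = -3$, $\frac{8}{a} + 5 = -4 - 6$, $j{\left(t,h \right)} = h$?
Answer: $\frac{7126}{53} \approx 134.45$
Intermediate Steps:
$a = - \frac{8}{15}$ ($a = \frac{8}{-5 - 10} = \frac{8}{-15} = 8 \left(- \frac{1}{15}\right) = - \frac{8}{15} \approx -0.53333$)
$W{\left(P,c \right)} = 1$
$T{\left(m \right)} = 2 - \frac{3 m}{- \frac{8}{15} + m}$ ($T{\left(m \right)} = 2 - \frac{m + \left(m + m\right)}{m - \frac{8}{15}} = 2 - \frac{m + 2 m}{- \frac{8}{15} + m} = 2 - \frac{3 m}{- \frac{8}{15} + m}$)
$\left(T{\left(O \right)} + 135\right) W{\left(j{\left(4,3 \right)},4 \right)} = \left(\frac{-16 - -45}{-8 + 15 \left(-3\right)} + 135\right) 1 = \left(\frac{-16 + 45}{-8 - 45} + 135\right) 1 = \left(\frac{1}{-53} \cdot 29 + 135\right) 1 = \left(\left(- \frac{1}{53}\right) 29 + 135\right) 1 = \left(- \frac{29}{53} + 135\right) 1 = \frac{7126}{53} \cdot 1 = \frac{7126}{53}$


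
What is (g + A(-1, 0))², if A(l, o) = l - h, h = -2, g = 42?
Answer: 1849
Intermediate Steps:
A(l, o) = 2 + l (A(l, o) = l - 1*(-2) = l + 2 = 2 + l)
(g + A(-1, 0))² = (42 + (2 - 1))² = (42 + 1)² = 43² = 1849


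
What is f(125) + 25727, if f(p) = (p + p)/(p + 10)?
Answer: 694679/27 ≈ 25729.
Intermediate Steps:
f(p) = 2*p/(10 + p) (f(p) = (2*p)/(10 + p) = 2*p/(10 + p))
f(125) + 25727 = 2*125/(10 + 125) + 25727 = 2*125/135 + 25727 = 2*125*(1/135) + 25727 = 50/27 + 25727 = 694679/27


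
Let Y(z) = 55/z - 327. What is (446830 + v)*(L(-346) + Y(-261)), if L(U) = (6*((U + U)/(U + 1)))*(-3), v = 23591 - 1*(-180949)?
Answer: -1420625203148/6003 ≈ -2.3665e+8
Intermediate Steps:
v = 204540 (v = 23591 + 180949 = 204540)
Y(z) = -327 + 55/z
L(U) = -36*U/(1 + U) (L(U) = (6*((2*U)/(1 + U)))*(-3) = (6*(2*U/(1 + U)))*(-3) = (12*U/(1 + U))*(-3) = -36*U/(1 + U))
(446830 + v)*(L(-346) + Y(-261)) = (446830 + 204540)*(-36*(-346)/(1 - 346) + (-327 + 55/(-261))) = 651370*(-36*(-346)/(-345) + (-327 + 55*(-1/261))) = 651370*(-36*(-346)*(-1/345) + (-327 - 55/261)) = 651370*(-4152/115 - 85402/261) = 651370*(-10904902/30015) = -1420625203148/6003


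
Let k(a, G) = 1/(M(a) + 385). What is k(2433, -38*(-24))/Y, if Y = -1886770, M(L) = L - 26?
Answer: -1/5267861840 ≈ -1.8983e-10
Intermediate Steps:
M(L) = -26 + L
k(a, G) = 1/(359 + a) (k(a, G) = 1/((-26 + a) + 385) = 1/(359 + a))
k(2433, -38*(-24))/Y = 1/((359 + 2433)*(-1886770)) = -1/1886770/2792 = (1/2792)*(-1/1886770) = -1/5267861840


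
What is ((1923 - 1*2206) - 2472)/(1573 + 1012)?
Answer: -551/517 ≈ -1.0658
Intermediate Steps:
((1923 - 1*2206) - 2472)/(1573 + 1012) = ((1923 - 2206) - 2472)/2585 = (-283 - 2472)*(1/2585) = -2755*1/2585 = -551/517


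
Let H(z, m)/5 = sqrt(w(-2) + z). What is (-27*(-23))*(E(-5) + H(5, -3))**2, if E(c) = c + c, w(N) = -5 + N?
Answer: 31050 - 62100*I*sqrt(2) ≈ 31050.0 - 87823.0*I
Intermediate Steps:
E(c) = 2*c
H(z, m) = 5*sqrt(-7 + z) (H(z, m) = 5*sqrt((-5 - 2) + z) = 5*sqrt(-7 + z))
(-27*(-23))*(E(-5) + H(5, -3))**2 = (-27*(-23))*(2*(-5) + 5*sqrt(-7 + 5))**2 = 621*(-10 + 5*sqrt(-2))**2 = 621*(-10 + 5*(I*sqrt(2)))**2 = 621*(-10 + 5*I*sqrt(2))**2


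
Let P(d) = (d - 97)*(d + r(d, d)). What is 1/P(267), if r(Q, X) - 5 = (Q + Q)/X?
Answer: 1/46580 ≈ 2.1468e-5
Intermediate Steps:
r(Q, X) = 5 + 2*Q/X (r(Q, X) = 5 + (Q + Q)/X = 5 + (2*Q)/X = 5 + 2*Q/X)
P(d) = (-97 + d)*(7 + d) (P(d) = (d - 97)*(d + (5 + 2*d/d)) = (-97 + d)*(d + (5 + 2)) = (-97 + d)*(d + 7) = (-97 + d)*(7 + d))
1/P(267) = 1/(-679 + 267² - 90*267) = 1/(-679 + 71289 - 24030) = 1/46580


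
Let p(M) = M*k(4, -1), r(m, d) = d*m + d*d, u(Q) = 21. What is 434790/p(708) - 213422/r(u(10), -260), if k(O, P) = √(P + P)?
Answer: -106711/31070 - 72465*I*√2/236 ≈ -3.4345 - 434.24*I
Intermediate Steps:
k(O, P) = √2*√P (k(O, P) = √(2*P) = √2*√P)
r(m, d) = d² + d*m (r(m, d) = d*m + d² = d² + d*m)
p(M) = I*M*√2 (p(M) = M*(√2*√(-1)) = M*(√2*I) = M*(I*√2) = I*M*√2)
434790/p(708) - 213422/r(u(10), -260) = 434790/((I*708*√2)) - 213422*(-1/(260*(-260 + 21))) = 434790/((708*I*√2)) - 213422/((-260*(-239))) = 434790*(-I*√2/1416) - 213422/62140 = -72465*I*√2/236 - 213422*1/62140 = -72465*I*√2/236 - 106711/31070 = -106711/31070 - 72465*I*√2/236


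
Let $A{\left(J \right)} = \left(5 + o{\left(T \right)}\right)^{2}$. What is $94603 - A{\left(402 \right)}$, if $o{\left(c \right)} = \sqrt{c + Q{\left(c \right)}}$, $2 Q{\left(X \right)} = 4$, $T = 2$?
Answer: $94554$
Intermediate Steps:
$Q{\left(X \right)} = 2$ ($Q{\left(X \right)} = \frac{1}{2} \cdot 4 = 2$)
$o{\left(c \right)} = \sqrt{2 + c}$ ($o{\left(c \right)} = \sqrt{c + 2} = \sqrt{2 + c}$)
$A{\left(J \right)} = 49$ ($A{\left(J \right)} = \left(5 + \sqrt{2 + 2}\right)^{2} = \left(5 + \sqrt{4}\right)^{2} = \left(5 + 2\right)^{2} = 7^{2} = 49$)
$94603 - A{\left(402 \right)} = 94603 - 49 = 94554$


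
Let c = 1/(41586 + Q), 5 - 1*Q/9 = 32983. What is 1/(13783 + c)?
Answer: 255216/3517642127 ≈ 7.2553e-5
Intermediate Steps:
Q = -296802 (Q = 45 - 9*32983 = 45 - 296847 = -296802)
c = -1/255216 (c = 1/(41586 - 296802) = 1/(-255216) = -1/255216 ≈ -3.9182e-6)
1/(13783 + c) = 1/(13783 - 1/255216) = 1/(3517642127/255216) = 255216/3517642127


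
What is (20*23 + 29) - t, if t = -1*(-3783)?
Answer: -3294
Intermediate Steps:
t = 3783
(20*23 + 29) - t = (20*23 + 29) - 1*3783 = (460 + 29) - 3783 = 489 - 3783 = -3294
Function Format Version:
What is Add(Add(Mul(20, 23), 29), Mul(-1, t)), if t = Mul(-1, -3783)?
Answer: -3294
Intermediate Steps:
t = 3783
Add(Add(Mul(20, 23), 29), Mul(-1, t)) = Add(Add(Mul(20, 23), 29), Mul(-1, 3783)) = Add(Add(460, 29), -3783) = Add(489, -3783) = -3294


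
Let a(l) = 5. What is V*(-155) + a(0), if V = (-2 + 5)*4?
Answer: -1855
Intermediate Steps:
V = 12 (V = 3*4 = 12)
V*(-155) + a(0) = 12*(-155) + 5 = -1860 + 5 = -1855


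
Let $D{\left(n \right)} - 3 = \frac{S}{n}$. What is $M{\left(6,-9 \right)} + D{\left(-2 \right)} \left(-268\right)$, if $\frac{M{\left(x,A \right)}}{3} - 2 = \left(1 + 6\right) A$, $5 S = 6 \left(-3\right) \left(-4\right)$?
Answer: $\frac{4713}{5} \approx 942.6$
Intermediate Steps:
$S = \frac{72}{5}$ ($S = \frac{6 \left(-3\right) \left(-4\right)}{5} = \frac{\left(-18\right) \left(-4\right)}{5} = \frac{1}{5} \cdot 72 = \frac{72}{5} \approx 14.4$)
$M{\left(x,A \right)} = 6 + 21 A$ ($M{\left(x,A \right)} = 6 + 3 \left(1 + 6\right) A = 6 + 3 \cdot 7 A = 6 + 21 A$)
$D{\left(n \right)} = 3 + \frac{72}{5 n}$
$M{\left(6,-9 \right)} + D{\left(-2 \right)} \left(-268\right) = \left(6 + 21 \left(-9\right)\right) + \left(3 + \frac{72}{5 \left(-2\right)}\right) \left(-268\right) = \left(6 - 189\right) + \left(3 + \frac{72}{5} \left(- \frac{1}{2}\right)\right) \left(-268\right) = -183 + \left(3 - \frac{36}{5}\right) \left(-268\right) = -183 - - \frac{5628}{5} = -183 + \frac{5628}{5} = \frac{4713}{5}$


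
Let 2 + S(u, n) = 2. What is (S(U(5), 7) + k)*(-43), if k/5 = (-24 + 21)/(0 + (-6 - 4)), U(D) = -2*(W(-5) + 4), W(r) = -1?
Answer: -129/2 ≈ -64.500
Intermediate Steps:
U(D) = -6 (U(D) = -2*(-1 + 4) = -2*3 = -6)
S(u, n) = 0 (S(u, n) = -2 + 2 = 0)
k = 3/2 (k = 5*((-24 + 21)/(0 + (-6 - 4))) = 5*(-3/(0 - 10)) = 5*(-3/(-10)) = 5*(-3*(-⅒)) = 5*(3/10) = 3/2 ≈ 1.5000)
(S(U(5), 7) + k)*(-43) = (0 + 3/2)*(-43) = (3/2)*(-43) = -129/2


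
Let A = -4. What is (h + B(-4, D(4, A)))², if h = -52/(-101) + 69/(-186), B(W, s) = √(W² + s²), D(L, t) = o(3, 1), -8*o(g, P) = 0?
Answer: 673350601/39212644 ≈ 17.172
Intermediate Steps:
o(g, P) = 0 (o(g, P) = -⅛*0 = 0)
D(L, t) = 0
h = 901/6262 (h = -52*(-1/101) + 69*(-1/186) = 52/101 - 23/62 = 901/6262 ≈ 0.14388)
(h + B(-4, D(4, A)))² = (901/6262 + √((-4)² + 0²))² = (901/6262 + √(16 + 0))² = (901/6262 + √16)² = (901/6262 + 4)² = (25949/6262)² = 673350601/39212644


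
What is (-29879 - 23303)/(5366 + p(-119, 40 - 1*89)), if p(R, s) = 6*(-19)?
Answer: -26591/2626 ≈ -10.126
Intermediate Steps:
p(R, s) = -114
(-29879 - 23303)/(5366 + p(-119, 40 - 1*89)) = (-29879 - 23303)/(5366 - 114) = -53182/5252 = -53182*1/5252 = -26591/2626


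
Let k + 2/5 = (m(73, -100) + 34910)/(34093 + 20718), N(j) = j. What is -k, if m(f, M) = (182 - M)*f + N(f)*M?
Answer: -131358/274055 ≈ -0.47931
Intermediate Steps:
m(f, M) = M*f + f*(182 - M) (m(f, M) = (182 - M)*f + f*M = f*(182 - M) + M*f = M*f + f*(182 - M))
k = 131358/274055 (k = -⅖ + (182*73 + 34910)/(34093 + 20718) = -⅖ + (13286 + 34910)/54811 = -⅖ + 48196*(1/54811) = -⅖ + 48196/54811 = 131358/274055 ≈ 0.47931)
-k = -1*131358/274055 = -131358/274055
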